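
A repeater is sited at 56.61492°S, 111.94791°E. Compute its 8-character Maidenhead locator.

OD53xj32

Add 180° to longitude and 90° to latitude: 291.94791, 33.38508.
Field: lon ⌊291.94791/20⌋ = 14 → O; lat ⌊33.38508/10⌋ = 3 → D.
Square: lon ⌊11.94791/2⌋ = 5; lat ⌊3.38508/1⌋ = 3.
Subsquare: lon ⌊1.94791/0.0833333⌋ = 23 → x; lat ⌊0.38508/0.0416667⌋ = 9 → j.
Extended square: lon ⌊0.03124/0.00833333⌋ = 3; lat ⌊0.01008/0.00416667⌋ = 2.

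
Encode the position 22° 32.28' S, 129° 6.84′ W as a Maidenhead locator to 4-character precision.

CG57

Shift to the Maidenhead origin (180°W, 90°S): lon 50.89, lat 67.46.
Field (20°×10°, letters A–R): lon ⌊50.89/20⌋ = 2 → C; lat ⌊67.46/10⌋ = 6 → G.
Square (2°×1°, digits 0–9): lon ⌊10.89/2⌋ = 5; lat ⌊7.46/1⌋ = 7.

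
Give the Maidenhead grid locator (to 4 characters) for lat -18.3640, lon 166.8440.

Add 180° to longitude and 90° to latitude: 346.84, 71.64.
Field: lon ⌊346.84/20⌋ = 17 → R; lat ⌊71.64/10⌋ = 7 → H.
Square: lon ⌊6.84/2⌋ = 3; lat ⌊1.64/1⌋ = 1.

RH31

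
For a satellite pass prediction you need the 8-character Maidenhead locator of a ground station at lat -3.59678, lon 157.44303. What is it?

Shift to the Maidenhead origin (180°W, 90°S): lon 337.44303, lat 86.40322.
Field: lon ⌊337.44303/20⌋ = 16 → Q; lat ⌊86.40322/10⌋ = 8 → I.
Square: lon ⌊17.44303/2⌋ = 8; lat ⌊6.40322/1⌋ = 6.
Subsquare: lon ⌊1.44303/0.0833333⌋ = 17 → r; lat ⌊0.40322/0.0416667⌋ = 9 → j.
Extended square: lon ⌊0.02636/0.00833333⌋ = 3; lat ⌊0.02822/0.00416667⌋ = 6.

QI86rj36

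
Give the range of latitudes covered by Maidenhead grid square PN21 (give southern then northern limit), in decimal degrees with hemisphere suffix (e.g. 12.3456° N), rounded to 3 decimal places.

41.000° N, 42.000° N

Field P=15, N=13: +15·20° lon, +13·10° lat → SW at lon 120°, lat 40°.
Square 2, 1: +2·2° lon, +1·1° lat → SW at lon 124°, lat 41°.
Cell spans 2° lon × 1° lat.
south 41.000° N, north 42.000° N.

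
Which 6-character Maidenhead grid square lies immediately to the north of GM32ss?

GM32st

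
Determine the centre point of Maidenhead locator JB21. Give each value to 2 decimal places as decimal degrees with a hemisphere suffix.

78.50° S, 5.00° E

Field J=9, B=1: +9·20° lon, +1·10° lat → SW at lon 0°, lat -80°.
Square 2, 1: +2·2° lon, +1·1° lat → SW at lon 4°, lat -79°.
Cell spans 2° lon × 1° lat. Centre is SW corner plus half of each.
latitude 78.50° S, longitude 5.00° E.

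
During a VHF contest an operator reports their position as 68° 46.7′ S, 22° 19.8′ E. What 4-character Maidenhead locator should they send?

KC11

Shift to the Maidenhead origin (180°W, 90°S): lon 202.33, lat 21.22.
Field: lon ⌊202.33/20⌋ = 10 → K; lat ⌊21.22/10⌋ = 2 → C.
Square: lon ⌊2.33/2⌋ = 1; lat ⌊1.22/1⌋ = 1.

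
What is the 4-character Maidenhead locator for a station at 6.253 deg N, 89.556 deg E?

NJ46

Offset from 180°W / 90°S: lon 269.56°, lat 96.25°.
Field: lon ⌊269.56/20⌋ = 13 → N; lat ⌊96.25/10⌋ = 9 → J.
Square: lon ⌊9.56/2⌋ = 4; lat ⌊6.25/1⌋ = 6.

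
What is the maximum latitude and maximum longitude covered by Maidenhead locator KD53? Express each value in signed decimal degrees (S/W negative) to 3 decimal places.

-56.000, 32.000

Field K=10, D=3: +10·20° lon, +3·10° lat → SW at lon 20°, lat -60°.
Square 5, 3: +5·2° lon, +3·1° lat → SW at lon 30°, lat -57°.
Cell spans 2° lon × 1° lat. NE corner is SW corner plus one full cell.
latitude -56.000, longitude 32.000.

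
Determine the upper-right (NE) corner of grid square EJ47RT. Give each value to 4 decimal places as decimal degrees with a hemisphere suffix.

7.8333° N, 90.5000° W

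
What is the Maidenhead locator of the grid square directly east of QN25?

Longitude square 2; +1 → 3.
The latitude characters are unchanged.

QN35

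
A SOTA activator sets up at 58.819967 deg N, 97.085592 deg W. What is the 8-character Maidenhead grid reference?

Shift to the Maidenhead origin (180°W, 90°S): lon 82.91441, lat 148.81997.
Field: 82.91441/20 → 4 → E, 148.81997/10 → 14 → O; chars EO.
Square: 2.91441/2 → 1, 8.81997/1 → 8; chars 18.
Subsquare: 0.91441/0.0833333 → 10 → k, 0.81997/0.0416667 → 19 → t; chars kt.
Extended square: 0.08107/0.00833333 → 9, 0.02830/0.00416667 → 6; chars 96.

EO18kt96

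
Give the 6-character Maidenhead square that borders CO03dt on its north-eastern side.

Longitude subsquare d = 3; +1 → 4 = e.
Latitude subsquare t = 19; +1 → 20 = u.

CO03eu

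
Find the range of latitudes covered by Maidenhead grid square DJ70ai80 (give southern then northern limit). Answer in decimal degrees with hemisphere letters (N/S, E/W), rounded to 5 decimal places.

Field D=3, J=9: +3·20° lon, +9·10° lat → SW at lon -120°, lat 0°.
Square 7, 0: +7·2° lon, +0·1° lat → SW at lon -106°, lat 0°.
Subsquare a=0, i=8: +0·0.0833333° lon, +8·0.0416667° lat → SW at lon -106°, lat 0.333333°.
Extended square 8, 0: +8·0.00833333° lon, +0·0.00416667° lat → SW at lon -105.933°, lat 0.333333°.
Cell spans 0.00833333° lon × 0.00416667° lat.
south 0.33333° N, north 0.33750° N.

0.33333° N, 0.33750° N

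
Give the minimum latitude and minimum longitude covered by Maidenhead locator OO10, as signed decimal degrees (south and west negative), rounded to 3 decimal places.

50.000, 102.000

Field O=14, O=14: +14·20° lon, +14·10° lat → SW at lon 100°, lat 50°.
Square 1, 0: +1·2° lon, +0·1° lat → SW at lon 102°, lat 50°.
latitude 50.000, longitude 102.000.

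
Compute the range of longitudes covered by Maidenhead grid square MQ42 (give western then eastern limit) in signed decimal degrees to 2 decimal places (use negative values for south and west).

68.00, 70.00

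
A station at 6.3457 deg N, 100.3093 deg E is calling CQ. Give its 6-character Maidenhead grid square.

Offset from 180°W / 90°S: lon 280.3093°, lat 96.3457°.
Field (20°×10°, letters A–R): 280.3093/20 → 14 → O, 96.3457/10 → 9 → J; chars OJ.
Square (2°×1°, digits 0–9): 0.3093/2 → 0, 6.3457/1 → 6; chars 06.
Subsquare (5′×2.5′, letters a–x): 0.3093/0.0833333 → 3 → d, 0.3457/0.0416667 → 8 → i; chars di.

OJ06di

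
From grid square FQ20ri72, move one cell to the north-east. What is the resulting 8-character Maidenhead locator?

FQ20ri83

Longitude extended square 7; +1 → 8.
Latitude extended square 2; +1 → 3.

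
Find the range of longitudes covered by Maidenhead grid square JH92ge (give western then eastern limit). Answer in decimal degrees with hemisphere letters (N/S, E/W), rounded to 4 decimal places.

18.5000° E, 18.5833° E

Field J=9, H=7: +9·20° lon, +7·10° lat → SW at lon 0°, lat -20°.
Square 9, 2: +9·2° lon, +2·1° lat → SW at lon 18°, lat -18°.
Subsquare g=6, e=4: +6·0.0833333° lon, +4·0.0416667° lat → SW at lon 18.5°, lat -17.8333°.
Cell spans 0.0833333° lon × 0.0416667° lat.
west 18.5000° E, east 18.5833° E.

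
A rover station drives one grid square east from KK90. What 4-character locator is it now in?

LK00

Longitude square 9; +1 → 10, wraps to 0, carry into field.
Longitude field K = 10; +1 → 11 = L.
The latitude characters are unchanged.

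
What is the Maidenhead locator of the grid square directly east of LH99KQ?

LH99lq

Longitude subsquare k = 10; +1 → 11 = l.
The latitude characters are unchanged.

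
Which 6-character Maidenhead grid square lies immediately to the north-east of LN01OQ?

Longitude subsquare o = 14; +1 → 15 = p.
Latitude subsquare q = 16; +1 → 17 = r.

LN01pr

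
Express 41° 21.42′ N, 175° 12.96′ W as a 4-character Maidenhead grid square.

Offset from 180°W / 90°S: lon 4.78°, lat 131.36°.
Field: 4.78/20 → 0 → A, 131.36/10 → 13 → N; chars AN.
Square: 4.78/2 → 2, 1.36/1 → 1; chars 21.

AN21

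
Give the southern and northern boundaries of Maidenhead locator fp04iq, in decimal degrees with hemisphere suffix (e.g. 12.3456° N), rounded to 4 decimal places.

Field F=5, P=15: +5·20° lon, +15·10° lat → SW at lon -80°, lat 60°.
Square 0, 4: +0·2° lon, +4·1° lat → SW at lon -80°, lat 64°.
Subsquare i=8, q=16: +8·0.0833333° lon, +16·0.0416667° lat → SW at lon -79.3333°, lat 64.6667°.
Cell spans 0.0833333° lon × 0.0416667° lat.
south 64.6667° N, north 64.7083° N.

64.6667° N, 64.7083° N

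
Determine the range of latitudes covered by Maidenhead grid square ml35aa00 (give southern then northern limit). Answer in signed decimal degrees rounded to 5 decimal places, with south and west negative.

Field M=12, L=11: +12·20° lon, +11·10° lat → SW at lon 60°, lat 20°.
Square 3, 5: +3·2° lon, +5·1° lat → SW at lon 66°, lat 25°.
Subsquare a=0, a=0: +0·0.0833333° lon, +0·0.0416667° lat → SW at lon 66°, lat 25°.
Extended square 0, 0: +0·0.00833333° lon, +0·0.00416667° lat → SW at lon 66°, lat 25°.
Cell spans 0.00833333° lon × 0.00416667° lat.
south 25.00000, north 25.00417.

25.00000, 25.00417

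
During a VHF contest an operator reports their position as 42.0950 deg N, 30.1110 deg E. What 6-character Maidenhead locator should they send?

KN52bc

Add 180° to longitude and 90° to latitude: 210.1110, 132.0950.
Field: 210.1110/20 → 10 → K, 132.0950/10 → 13 → N; chars KN.
Square: 10.1110/2 → 5, 2.0950/1 → 2; chars 52.
Subsquare: 0.1110/0.0833333 → 1 → b, 0.0950/0.0416667 → 2 → c; chars bc.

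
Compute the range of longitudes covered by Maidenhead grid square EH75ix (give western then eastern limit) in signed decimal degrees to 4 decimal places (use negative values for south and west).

Field E=4, H=7: +4·20° lon, +7·10° lat → SW at lon -100°, lat -20°.
Square 7, 5: +7·2° lon, +5·1° lat → SW at lon -86°, lat -15°.
Subsquare i=8, x=23: +8·0.0833333° lon, +23·0.0416667° lat → SW at lon -85.3333°, lat -14.0417°.
Cell spans 0.0833333° lon × 0.0416667° lat.
west -85.3333, east -85.2500.

-85.3333, -85.2500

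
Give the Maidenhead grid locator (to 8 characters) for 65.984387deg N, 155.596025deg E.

QP75tx16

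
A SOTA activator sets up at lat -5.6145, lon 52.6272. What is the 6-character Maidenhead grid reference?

LI64hj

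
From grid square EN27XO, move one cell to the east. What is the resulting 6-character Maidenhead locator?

Longitude subsquare x = 23; +1 → 24, wraps to 0 = a, carry into square.
Longitude square 2; +1 → 3.
The latitude characters are unchanged.

EN37ao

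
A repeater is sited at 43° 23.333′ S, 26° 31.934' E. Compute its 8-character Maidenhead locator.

KE36go36

Shift to the Maidenhead origin (180°W, 90°S): lon 206.53223, lat 46.61112.
Field: 206.53223/20 → 10 → K, 46.61112/10 → 4 → E; chars KE.
Square: 6.53223/2 → 3, 6.61112/1 → 6; chars 36.
Subsquare: 0.53223/0.0833333 → 6 → g, 0.61112/0.0416667 → 14 → o; chars go.
Extended square: 0.03223/0.00833333 → 3, 0.02778/0.00416667 → 6; chars 36.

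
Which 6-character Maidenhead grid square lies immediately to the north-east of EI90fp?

Longitude subsquare f = 5; +1 → 6 = g.
Latitude subsquare p = 15; +1 → 16 = q.

EI90gq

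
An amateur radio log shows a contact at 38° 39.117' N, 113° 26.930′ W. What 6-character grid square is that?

DM38gp

Offset from 180°W / 90°S: lon 66.5512°, lat 128.6519°.
Field: lon ⌊66.5512/20⌋ = 3 → D; lat ⌊128.6519/10⌋ = 12 → M.
Square: lon ⌊6.5512/2⌋ = 3; lat ⌊8.6519/1⌋ = 8.
Subsquare: lon ⌊0.5512/0.0833333⌋ = 6 → g; lat ⌊0.6519/0.0416667⌋ = 15 → p.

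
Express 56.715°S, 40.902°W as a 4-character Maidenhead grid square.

GD93

Offset from 180°W / 90°S: lon 139.10°, lat 33.28°.
Field (20°×10°, letters A–R): 139.10/20 → 6 → G, 33.28/10 → 3 → D; chars GD.
Square (2°×1°, digits 0–9): 19.10/2 → 9, 3.28/1 → 3; chars 93.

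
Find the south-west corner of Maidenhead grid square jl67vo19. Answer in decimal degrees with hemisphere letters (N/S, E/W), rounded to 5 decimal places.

Field J=9, L=11: +9·20° lon, +11·10° lat → SW at lon 0°, lat 20°.
Square 6, 7: +6·2° lon, +7·1° lat → SW at lon 12°, lat 27°.
Subsquare v=21, o=14: +21·0.0833333° lon, +14·0.0416667° lat → SW at lon 13.75°, lat 27.5833°.
Extended square 1, 9: +1·0.00833333° lon, +9·0.00416667° lat → SW at lon 13.7583°, lat 27.6208°.
latitude 27.62083° N, longitude 13.75833° E.

27.62083° N, 13.75833° E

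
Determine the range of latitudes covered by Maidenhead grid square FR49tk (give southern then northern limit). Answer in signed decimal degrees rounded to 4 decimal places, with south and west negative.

Field F=5, R=17: +5·20° lon, +17·10° lat → SW at lon -80°, lat 80°.
Square 4, 9: +4·2° lon, +9·1° lat → SW at lon -72°, lat 89°.
Subsquare t=19, k=10: +19·0.0833333° lon, +10·0.0416667° lat → SW at lon -70.4167°, lat 89.4167°.
Cell spans 0.0833333° lon × 0.0416667° lat.
south 89.4167, north 89.4583.

89.4167, 89.4583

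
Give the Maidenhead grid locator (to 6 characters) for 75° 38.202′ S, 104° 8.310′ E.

OB24bi

Add 180° to longitude and 90° to latitude: 284.1385, 14.3633.
Field (20°×10°, letters A–R): 284.1385/20 → 14 → O, 14.3633/10 → 1 → B; chars OB.
Square (2°×1°, digits 0–9): 4.1385/2 → 2, 4.3633/1 → 4; chars 24.
Subsquare (5′×2.5′, letters a–x): 0.1385/0.0833333 → 1 → b, 0.3633/0.0416667 → 8 → i; chars bi.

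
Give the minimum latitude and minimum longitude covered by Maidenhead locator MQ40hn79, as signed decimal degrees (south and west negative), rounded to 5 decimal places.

70.57917, 68.64167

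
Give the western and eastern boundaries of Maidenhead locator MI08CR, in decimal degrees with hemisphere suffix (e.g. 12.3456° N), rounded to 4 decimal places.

60.1667° E, 60.2500° E

Field M=12, I=8: +12·20° lon, +8·10° lat → SW at lon 60°, lat -10°.
Square 0, 8: +0·2° lon, +8·1° lat → SW at lon 60°, lat -2°.
Subsquare c=2, r=17: +2·0.0833333° lon, +17·0.0416667° lat → SW at lon 60.1667°, lat -1.29167°.
Cell spans 0.0833333° lon × 0.0416667° lat.
west 60.1667° E, east 60.2500° E.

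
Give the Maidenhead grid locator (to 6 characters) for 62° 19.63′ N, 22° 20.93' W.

Shift to the Maidenhead origin (180°W, 90°S): lon 157.6512, lat 152.3272.
Field: lon ⌊157.6512/20⌋ = 7 → H; lat ⌊152.3272/10⌋ = 15 → P.
Square: lon ⌊17.6512/2⌋ = 8; lat ⌊2.3272/1⌋ = 2.
Subsquare: lon ⌊1.6512/0.0833333⌋ = 19 → t; lat ⌊0.3272/0.0416667⌋ = 7 → h.

HP82th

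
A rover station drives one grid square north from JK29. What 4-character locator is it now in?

Latitude square 9; +1 → 10, wraps to 0, carry into field.
Latitude field K = 10; +1 → 11 = L.
The longitude characters are unchanged.

JL20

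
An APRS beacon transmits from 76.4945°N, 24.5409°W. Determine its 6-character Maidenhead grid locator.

HQ76rl

Add 180° to longitude and 90° to latitude: 155.4591, 166.4945.
Field (20°×10°, letters A–R): lon ⌊155.4591/20⌋ = 7 → H; lat ⌊166.4945/10⌋ = 16 → Q.
Square (2°×1°, digits 0–9): lon ⌊15.4591/2⌋ = 7; lat ⌊6.4945/1⌋ = 6.
Subsquare (5′×2.5′, letters a–x): lon ⌊1.4591/0.0833333⌋ = 17 → r; lat ⌊0.4945/0.0416667⌋ = 11 → l.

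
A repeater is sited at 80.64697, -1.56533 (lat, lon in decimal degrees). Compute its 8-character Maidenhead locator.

IR90fp25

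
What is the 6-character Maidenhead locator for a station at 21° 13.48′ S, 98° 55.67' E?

NG98ls

Shift to the Maidenhead origin (180°W, 90°S): lon 278.9278, lat 68.7753.
Field (20°×10°, letters A–R): 278.9278/20 → 13 → N, 68.7753/10 → 6 → G; chars NG.
Square (2°×1°, digits 0–9): 18.9278/2 → 9, 8.7753/1 → 8; chars 98.
Subsquare (5′×2.5′, letters a–x): 0.9278/0.0833333 → 11 → l, 0.7753/0.0416667 → 18 → s; chars ls.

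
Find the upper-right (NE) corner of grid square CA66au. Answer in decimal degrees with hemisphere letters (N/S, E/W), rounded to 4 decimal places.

Field C=2, A=0: +2·20° lon, +0·10° lat → SW at lon -140°, lat -90°.
Square 6, 6: +6·2° lon, +6·1° lat → SW at lon -128°, lat -84°.
Subsquare a=0, u=20: +0·0.0833333° lon, +20·0.0416667° lat → SW at lon -128°, lat -83.1667°.
Cell spans 0.0833333° lon × 0.0416667° lat. NE corner is SW corner plus one full cell.
latitude 83.1250° S, longitude 127.9167° W.

83.1250° S, 127.9167° W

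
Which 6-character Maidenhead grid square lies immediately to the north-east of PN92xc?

QN02ad

Longitude subsquare x = 23; +1 → 24, wraps to 0 = a, carry into square.
Longitude square 9; +1 → 10, wraps to 0, carry into field.
Longitude field P = 15; +1 → 16 = Q.
Latitude subsquare c = 2; +1 → 3 = d.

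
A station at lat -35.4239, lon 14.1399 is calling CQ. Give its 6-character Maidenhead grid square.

JF74bn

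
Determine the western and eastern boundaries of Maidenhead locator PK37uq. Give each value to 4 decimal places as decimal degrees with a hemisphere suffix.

Field P=15, K=10: +15·20° lon, +10·10° lat → SW at lon 120°, lat 10°.
Square 3, 7: +3·2° lon, +7·1° lat → SW at lon 126°, lat 17°.
Subsquare u=20, q=16: +20·0.0833333° lon, +16·0.0416667° lat → SW at lon 127.667°, lat 17.6667°.
Cell spans 0.0833333° lon × 0.0416667° lat.
west 127.6667° E, east 127.7500° E.

127.6667° E, 127.7500° E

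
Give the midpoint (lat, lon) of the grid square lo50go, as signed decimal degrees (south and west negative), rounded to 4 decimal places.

Field L=11, O=14: +11·20° lon, +14·10° lat → SW at lon 40°, lat 50°.
Square 5, 0: +5·2° lon, +0·1° lat → SW at lon 50°, lat 50°.
Subsquare g=6, o=14: +6·0.0833333° lon, +14·0.0416667° lat → SW at lon 50.5°, lat 50.5833°.
Cell spans 0.0833333° lon × 0.0416667° lat. Centre is SW corner plus half of each.
latitude 50.6042, longitude 50.5417.

50.6042, 50.5417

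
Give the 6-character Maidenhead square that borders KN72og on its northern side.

KN72oh

Latitude subsquare g = 6; +1 → 7 = h.
The longitude characters are unchanged.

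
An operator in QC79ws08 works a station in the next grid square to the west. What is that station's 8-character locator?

QC79vs98

Longitude extended square 0; −1 → -1, wraps to 9, carry into subsquare.
Longitude subsquare w = 22; −1 → 21 = v.
The latitude characters are unchanged.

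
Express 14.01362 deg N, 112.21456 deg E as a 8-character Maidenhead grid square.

Offset from 180°W / 90°S: lon 292.21456°, lat 104.01362°.
Field: 292.21456/20 → 14 → O, 104.01362/10 → 10 → K; chars OK.
Square: 12.21456/2 → 6, 4.01362/1 → 4; chars 64.
Subsquare: 0.21456/0.0833333 → 2 → c, 0.01362/0.0416667 → 0 → a; chars ca.
Extended square: 0.04789/0.00833333 → 5, 0.01362/0.00416667 → 3; chars 53.

OK64ca53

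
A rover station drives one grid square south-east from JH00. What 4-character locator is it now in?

Longitude square 0; +1 → 1.
Latitude square 0; −1 → -1, wraps to 9, carry into field.
Latitude field H = 7; −1 → 6 = G.

JG19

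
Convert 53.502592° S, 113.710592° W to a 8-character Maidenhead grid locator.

DD36dl49

Offset from 180°W / 90°S: lon 66.28941°, lat 36.49741°.
Field: lon ⌊66.28941/20⌋ = 3 → D; lat ⌊36.49741/10⌋ = 3 → D.
Square: lon ⌊6.28941/2⌋ = 3; lat ⌊6.49741/1⌋ = 6.
Subsquare: lon ⌊0.28941/0.0833333⌋ = 3 → d; lat ⌊0.49741/0.0416667⌋ = 11 → l.
Extended square: lon ⌊0.03941/0.00833333⌋ = 4; lat ⌊0.03907/0.00416667⌋ = 9.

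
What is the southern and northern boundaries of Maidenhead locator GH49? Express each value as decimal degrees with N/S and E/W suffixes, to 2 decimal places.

11.00° S, 10.00° S

Field G=6, H=7: +6·20° lon, +7·10° lat → SW at lon -60°, lat -20°.
Square 4, 9: +4·2° lon, +9·1° lat → SW at lon -52°, lat -11°.
Cell spans 2° lon × 1° lat.
south 11.00° S, north 10.00° S.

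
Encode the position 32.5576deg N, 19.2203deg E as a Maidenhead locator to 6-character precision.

JM92on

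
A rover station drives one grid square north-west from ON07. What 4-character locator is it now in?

NN98

Longitude square 0; −1 → -1, wraps to 9, carry into field.
Longitude field O = 14; −1 → 13 = N.
Latitude square 7; +1 → 8.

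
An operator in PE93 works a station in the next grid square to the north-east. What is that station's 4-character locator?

QE04

Longitude square 9; +1 → 10, wraps to 0, carry into field.
Longitude field P = 15; +1 → 16 = Q.
Latitude square 3; +1 → 4.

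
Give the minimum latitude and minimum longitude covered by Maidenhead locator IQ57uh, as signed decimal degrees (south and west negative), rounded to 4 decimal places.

Field I=8, Q=16: +8·20° lon, +16·10° lat → SW at lon -20°, lat 70°.
Square 5, 7: +5·2° lon, +7·1° lat → SW at lon -10°, lat 77°.
Subsquare u=20, h=7: +20·0.0833333° lon, +7·0.0416667° lat → SW at lon -8.33333°, lat 77.2917°.
latitude 77.2917, longitude -8.3333.

77.2917, -8.3333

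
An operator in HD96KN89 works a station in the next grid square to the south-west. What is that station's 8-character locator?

Longitude extended square 8; −1 → 7.
Latitude extended square 9; −1 → 8.

HD96kn78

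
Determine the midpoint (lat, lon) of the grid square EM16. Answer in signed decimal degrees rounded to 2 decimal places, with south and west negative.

Field E=4, M=12: +4·20° lon, +12·10° lat → SW at lon -100°, lat 30°.
Square 1, 6: +1·2° lon, +6·1° lat → SW at lon -98°, lat 36°.
Cell spans 2° lon × 1° lat. Centre is SW corner plus half of each.
latitude 36.50, longitude -97.00.

36.50, -97.00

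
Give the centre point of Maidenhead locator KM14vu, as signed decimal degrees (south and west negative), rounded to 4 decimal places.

34.8542, 23.7917

Field K=10, M=12: +10·20° lon, +12·10° lat → SW at lon 20°, lat 30°.
Square 1, 4: +1·2° lon, +4·1° lat → SW at lon 22°, lat 34°.
Subsquare v=21, u=20: +21·0.0833333° lon, +20·0.0416667° lat → SW at lon 23.75°, lat 34.8333°.
Cell spans 0.0833333° lon × 0.0416667° lat. Centre is SW corner plus half of each.
latitude 34.8542, longitude 23.7917.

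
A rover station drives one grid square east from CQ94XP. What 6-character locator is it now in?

DQ04ap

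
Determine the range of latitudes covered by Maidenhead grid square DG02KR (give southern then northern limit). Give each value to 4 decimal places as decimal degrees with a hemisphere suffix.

Field D=3, G=6: +3·20° lon, +6·10° lat → SW at lon -120°, lat -30°.
Square 0, 2: +0·2° lon, +2·1° lat → SW at lon -120°, lat -28°.
Subsquare k=10, r=17: +10·0.0833333° lon, +17·0.0416667° lat → SW at lon -119.167°, lat -27.2917°.
Cell spans 0.0833333° lon × 0.0416667° lat.
south 27.2917° S, north 27.2500° S.

27.2917° S, 27.2500° S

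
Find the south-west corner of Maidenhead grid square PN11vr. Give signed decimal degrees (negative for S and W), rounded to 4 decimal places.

Field P=15, N=13: +15·20° lon, +13·10° lat → SW at lon 120°, lat 40°.
Square 1, 1: +1·2° lon, +1·1° lat → SW at lon 122°, lat 41°.
Subsquare v=21, r=17: +21·0.0833333° lon, +17·0.0416667° lat → SW at lon 123.75°, lat 41.7083°.
latitude 41.7083, longitude 123.7500.

41.7083, 123.7500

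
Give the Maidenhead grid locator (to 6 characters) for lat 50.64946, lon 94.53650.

Shift to the Maidenhead origin (180°W, 90°S): lon 274.5365, lat 140.6495.
Field: 274.5365/20 → 13 → N, 140.6495/10 → 14 → O; chars NO.
Square: 14.5365/2 → 7, 0.6495/1 → 0; chars 70.
Subsquare: 0.5365/0.0833333 → 6 → g, 0.6495/0.0416667 → 15 → p; chars gp.

NO70gp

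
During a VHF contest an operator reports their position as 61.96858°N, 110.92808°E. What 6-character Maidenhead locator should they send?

OP51lx

Offset from 180°W / 90°S: lon 290.9281°, lat 151.9686°.
Field (20°×10°, letters A–R): lon ⌊290.9281/20⌋ = 14 → O; lat ⌊151.9686/10⌋ = 15 → P.
Square (2°×1°, digits 0–9): lon ⌊10.9281/2⌋ = 5; lat ⌊1.9686/1⌋ = 1.
Subsquare (5′×2.5′, letters a–x): lon ⌊0.9281/0.0833333⌋ = 11 → l; lat ⌊0.9686/0.0416667⌋ = 23 → x.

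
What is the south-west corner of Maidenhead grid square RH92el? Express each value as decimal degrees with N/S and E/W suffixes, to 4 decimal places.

17.5417° S, 178.3333° E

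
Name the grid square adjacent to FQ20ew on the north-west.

FQ20dx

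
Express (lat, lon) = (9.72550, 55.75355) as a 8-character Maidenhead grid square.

Add 180° to longitude and 90° to latitude: 235.75355, 99.72550.
Field: 235.75355/20 → 11 → L, 99.72550/10 → 9 → J; chars LJ.
Square: 15.75355/2 → 7, 9.72550/1 → 9; chars 79.
Subsquare: 1.75355/0.0833333 → 21 → v, 0.72550/0.0416667 → 17 → r; chars vr.
Extended square: 0.00355/0.00833333 → 0, 0.01717/0.00416667 → 4; chars 04.

LJ79vr04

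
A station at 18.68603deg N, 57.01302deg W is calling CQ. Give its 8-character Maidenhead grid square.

GK18lq84

Offset from 180°W / 90°S: lon 122.98698°, lat 108.68603°.
Field (20°×10°, letters A–R): 122.98698/20 → 6 → G, 108.68603/10 → 10 → K; chars GK.
Square (2°×1°, digits 0–9): 2.98698/2 → 1, 8.68603/1 → 8; chars 18.
Subsquare (5′×2.5′, letters a–x): 0.98698/0.0833333 → 11 → l, 0.68603/0.0416667 → 16 → q; chars lq.
Extended square (30″×15″, digits 0–9): 0.07031/0.00833333 → 8, 0.01936/0.00416667 → 4; chars 84.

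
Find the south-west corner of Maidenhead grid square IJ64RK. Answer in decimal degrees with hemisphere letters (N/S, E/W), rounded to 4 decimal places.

Field I=8, J=9: +8·20° lon, +9·10° lat → SW at lon -20°, lat 0°.
Square 6, 4: +6·2° lon, +4·1° lat → SW at lon -8°, lat 4°.
Subsquare r=17, k=10: +17·0.0833333° lon, +10·0.0416667° lat → SW at lon -6.58333°, lat 4.41667°.
latitude 4.4167° N, longitude 6.5833° W.

4.4167° N, 6.5833° W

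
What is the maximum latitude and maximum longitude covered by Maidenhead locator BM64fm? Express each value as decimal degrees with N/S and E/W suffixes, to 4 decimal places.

34.5417° N, 147.5000° W

Field B=1, M=12: +1·20° lon, +12·10° lat → SW at lon -160°, lat 30°.
Square 6, 4: +6·2° lon, +4·1° lat → SW at lon -148°, lat 34°.
Subsquare f=5, m=12: +5·0.0833333° lon, +12·0.0416667° lat → SW at lon -147.583°, lat 34.5°.
Cell spans 0.0833333° lon × 0.0416667° lat. NE corner is SW corner plus one full cell.
latitude 34.5417° N, longitude 147.5000° W.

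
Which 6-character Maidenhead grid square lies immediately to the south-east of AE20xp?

Longitude subsquare x = 23; +1 → 24, wraps to 0 = a, carry into square.
Longitude square 2; +1 → 3.
Latitude subsquare p = 15; −1 → 14 = o.

AE30ao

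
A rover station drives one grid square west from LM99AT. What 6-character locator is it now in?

Longitude subsquare a = 0; −1 → -1, wraps to 23 = x, carry into square.
Longitude square 9; −1 → 8.
The latitude characters are unchanged.

LM89xt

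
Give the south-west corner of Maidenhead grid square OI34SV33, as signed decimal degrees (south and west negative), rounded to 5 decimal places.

Field O=14, I=8: +14·20° lon, +8·10° lat → SW at lon 100°, lat -10°.
Square 3, 4: +3·2° lon, +4·1° lat → SW at lon 106°, lat -6°.
Subsquare s=18, v=21: +18·0.0833333° lon, +21·0.0416667° lat → SW at lon 107.5°, lat -5.125°.
Extended square 3, 3: +3·0.00833333° lon, +3·0.00416667° lat → SW at lon 107.525°, lat -5.1125°.
latitude -5.11250, longitude 107.52500.

-5.11250, 107.52500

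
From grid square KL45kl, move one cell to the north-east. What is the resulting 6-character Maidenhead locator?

KL45lm

Longitude subsquare k = 10; +1 → 11 = l.
Latitude subsquare l = 11; +1 → 12 = m.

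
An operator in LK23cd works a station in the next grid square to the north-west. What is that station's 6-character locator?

LK23be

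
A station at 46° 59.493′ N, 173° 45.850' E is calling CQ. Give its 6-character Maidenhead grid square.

RN66vx

Shift to the Maidenhead origin (180°W, 90°S): lon 353.7642, lat 136.9915.
Field: lon ⌊353.7642/20⌋ = 17 → R; lat ⌊136.9915/10⌋ = 13 → N.
Square: lon ⌊13.7642/2⌋ = 6; lat ⌊6.9915/1⌋ = 6.
Subsquare: lon ⌊1.7642/0.0833333⌋ = 21 → v; lat ⌊0.9915/0.0416667⌋ = 23 → x.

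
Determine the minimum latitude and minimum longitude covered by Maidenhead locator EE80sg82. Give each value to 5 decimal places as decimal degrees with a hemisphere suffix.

Field E=4, E=4: +4·20° lon, +4·10° lat → SW at lon -100°, lat -50°.
Square 8, 0: +8·2° lon, +0·1° lat → SW at lon -84°, lat -50°.
Subsquare s=18, g=6: +18·0.0833333° lon, +6·0.0416667° lat → SW at lon -82.5°, lat -49.75°.
Extended square 8, 2: +8·0.00833333° lon, +2·0.00416667° lat → SW at lon -82.4333°, lat -49.7417°.
latitude 49.74167° S, longitude 82.43333° W.

49.74167° S, 82.43333° W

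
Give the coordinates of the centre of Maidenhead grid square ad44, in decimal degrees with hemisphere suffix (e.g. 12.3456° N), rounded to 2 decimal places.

55.50° S, 171.00° W

Field A=0, D=3: +0·20° lon, +3·10° lat → SW at lon -180°, lat -60°.
Square 4, 4: +4·2° lon, +4·1° lat → SW at lon -172°, lat -56°.
Cell spans 2° lon × 1° lat. Centre is SW corner plus half of each.
latitude 55.50° S, longitude 171.00° W.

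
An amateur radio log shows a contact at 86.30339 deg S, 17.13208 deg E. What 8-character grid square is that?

JA83nq57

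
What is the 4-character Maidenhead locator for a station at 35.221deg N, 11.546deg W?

IM45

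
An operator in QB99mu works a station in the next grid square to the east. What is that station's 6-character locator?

QB99nu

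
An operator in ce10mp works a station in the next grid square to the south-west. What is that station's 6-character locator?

CE10lo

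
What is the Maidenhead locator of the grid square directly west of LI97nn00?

Longitude extended square 0; −1 → -1, wraps to 9, carry into subsquare.
Longitude subsquare n = 13; −1 → 12 = m.
The latitude characters are unchanged.

LI97mn90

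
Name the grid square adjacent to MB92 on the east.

NB02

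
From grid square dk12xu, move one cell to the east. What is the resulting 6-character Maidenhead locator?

DK22au

Longitude subsquare x = 23; +1 → 24, wraps to 0 = a, carry into square.
Longitude square 1; +1 → 2.
The latitude characters are unchanged.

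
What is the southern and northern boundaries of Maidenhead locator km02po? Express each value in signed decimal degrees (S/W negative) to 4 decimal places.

32.5833, 32.6250

Field K=10, M=12: +10·20° lon, +12·10° lat → SW at lon 20°, lat 30°.
Square 0, 2: +0·2° lon, +2·1° lat → SW at lon 20°, lat 32°.
Subsquare p=15, o=14: +15·0.0833333° lon, +14·0.0416667° lat → SW at lon 21.25°, lat 32.5833°.
Cell spans 0.0833333° lon × 0.0416667° lat.
south 32.5833, north 32.6250.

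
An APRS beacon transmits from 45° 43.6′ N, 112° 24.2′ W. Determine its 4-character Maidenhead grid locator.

DN35

Offset from 180°W / 90°S: lon 67.60°, lat 135.73°.
Field: lon ⌊67.60/20⌋ = 3 → D; lat ⌊135.73/10⌋ = 13 → N.
Square: lon ⌊7.60/2⌋ = 3; lat ⌊5.73/1⌋ = 5.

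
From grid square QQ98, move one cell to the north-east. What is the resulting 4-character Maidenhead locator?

Longitude square 9; +1 → 10, wraps to 0, carry into field.
Longitude field Q = 16; +1 → 17 = R.
Latitude square 8; +1 → 9.

RQ09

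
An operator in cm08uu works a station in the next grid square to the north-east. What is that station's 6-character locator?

Longitude subsquare u = 20; +1 → 21 = v.
Latitude subsquare u = 20; +1 → 21 = v.

CM08vv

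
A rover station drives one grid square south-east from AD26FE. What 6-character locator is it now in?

AD26gd

Longitude subsquare f = 5; +1 → 6 = g.
Latitude subsquare e = 4; −1 → 3 = d.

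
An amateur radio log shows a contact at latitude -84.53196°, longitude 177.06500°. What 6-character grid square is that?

RA85ml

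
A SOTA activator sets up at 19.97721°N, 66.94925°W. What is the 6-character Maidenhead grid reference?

FK69mx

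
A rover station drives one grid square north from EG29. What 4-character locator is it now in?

Latitude square 9; +1 → 10, wraps to 0, carry into field.
Latitude field G = 6; +1 → 7 = H.
The longitude characters are unchanged.

EH20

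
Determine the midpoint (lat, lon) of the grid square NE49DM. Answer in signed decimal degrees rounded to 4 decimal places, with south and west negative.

Field N=13, E=4: +13·20° lon, +4·10° lat → SW at lon 80°, lat -50°.
Square 4, 9: +4·2° lon, +9·1° lat → SW at lon 88°, lat -41°.
Subsquare d=3, m=12: +3·0.0833333° lon, +12·0.0416667° lat → SW at lon 88.25°, lat -40.5°.
Cell spans 0.0833333° lon × 0.0416667° lat. Centre is SW corner plus half of each.
latitude -40.4792, longitude 88.2917.

-40.4792, 88.2917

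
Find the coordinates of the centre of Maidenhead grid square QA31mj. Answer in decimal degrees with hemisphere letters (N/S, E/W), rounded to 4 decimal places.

Field Q=16, A=0: +16·20° lon, +0·10° lat → SW at lon 140°, lat -90°.
Square 3, 1: +3·2° lon, +1·1° lat → SW at lon 146°, lat -89°.
Subsquare m=12, j=9: +12·0.0833333° lon, +9·0.0416667° lat → SW at lon 147°, lat -88.625°.
Cell spans 0.0833333° lon × 0.0416667° lat. Centre is SW corner plus half of each.
latitude 88.6042° S, longitude 147.0417° E.

88.6042° S, 147.0417° E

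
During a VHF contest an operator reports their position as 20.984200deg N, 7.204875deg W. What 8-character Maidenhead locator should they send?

Shift to the Maidenhead origin (180°W, 90°S): lon 172.79513, lat 110.98420.
Field: lon ⌊172.79513/20⌋ = 8 → I; lat ⌊110.98420/10⌋ = 11 → L.
Square: lon ⌊12.79513/2⌋ = 6; lat ⌊0.98420/1⌋ = 0.
Subsquare: lon ⌊0.79513/0.0833333⌋ = 9 → j; lat ⌊0.98420/0.0416667⌋ = 23 → x.
Extended square: lon ⌊0.04513/0.00833333⌋ = 5; lat ⌊0.02587/0.00416667⌋ = 6.

IL60jx56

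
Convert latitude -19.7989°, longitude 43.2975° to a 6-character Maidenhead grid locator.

Offset from 180°W / 90°S: lon 223.2975°, lat 70.2011°.
Field: lon ⌊223.2975/20⌋ = 11 → L; lat ⌊70.2011/10⌋ = 7 → H.
Square: lon ⌊3.2975/2⌋ = 1; lat ⌊0.2011/1⌋ = 0.
Subsquare: lon ⌊1.2975/0.0833333⌋ = 15 → p; lat ⌊0.2011/0.0416667⌋ = 4 → e.

LH10pe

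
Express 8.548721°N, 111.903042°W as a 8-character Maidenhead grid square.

DJ48bn11

Offset from 180°W / 90°S: lon 68.09696°, lat 98.54872°.
Field: lon ⌊68.09696/20⌋ = 3 → D; lat ⌊98.54872/10⌋ = 9 → J.
Square: lon ⌊8.09696/2⌋ = 4; lat ⌊8.54872/1⌋ = 8.
Subsquare: lon ⌊0.09696/0.0833333⌋ = 1 → b; lat ⌊0.54872/0.0416667⌋ = 13 → n.
Extended square: lon ⌊0.01362/0.00833333⌋ = 1; lat ⌊0.00705/0.00416667⌋ = 1.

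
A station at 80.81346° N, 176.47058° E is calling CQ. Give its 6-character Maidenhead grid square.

Add 180° to longitude and 90° to latitude: 356.4706, 170.8135.
Field: 356.4706/20 → 17 → R, 170.8135/10 → 17 → R; chars RR.
Square: 16.4706/2 → 8, 0.8135/1 → 0; chars 80.
Subsquare: 0.4706/0.0833333 → 5 → f, 0.8135/0.0416667 → 19 → t; chars ft.

RR80ft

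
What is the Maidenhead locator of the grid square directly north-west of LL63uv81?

LL63uv72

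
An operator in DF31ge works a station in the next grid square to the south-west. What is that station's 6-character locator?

DF31fd

Longitude subsquare g = 6; −1 → 5 = f.
Latitude subsquare e = 4; −1 → 3 = d.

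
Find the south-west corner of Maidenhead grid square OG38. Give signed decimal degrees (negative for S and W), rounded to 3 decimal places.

-22.000, 106.000

Field O=14, G=6: +14·20° lon, +6·10° lat → SW at lon 100°, lat -30°.
Square 3, 8: +3·2° lon, +8·1° lat → SW at lon 106°, lat -22°.
latitude -22.000, longitude 106.000.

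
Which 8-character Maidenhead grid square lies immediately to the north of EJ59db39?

Latitude extended square 9; +1 → 10, wraps to 0, carry into subsquare.
Latitude subsquare b = 1; +1 → 2 = c.
The longitude characters are unchanged.

EJ59dc30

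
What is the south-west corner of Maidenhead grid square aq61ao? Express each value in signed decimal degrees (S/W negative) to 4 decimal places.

Field A=0, Q=16: +0·20° lon, +16·10° lat → SW at lon -180°, lat 70°.
Square 6, 1: +6·2° lon, +1·1° lat → SW at lon -168°, lat 71°.
Subsquare a=0, o=14: +0·0.0833333° lon, +14·0.0416667° lat → SW at lon -168°, lat 71.5833°.
latitude 71.5833, longitude -168.0000.

71.5833, -168.0000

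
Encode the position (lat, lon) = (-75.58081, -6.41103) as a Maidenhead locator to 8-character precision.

IB64tk00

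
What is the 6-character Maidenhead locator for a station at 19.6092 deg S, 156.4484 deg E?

QH80fj

Add 180° to longitude and 90° to latitude: 336.4484, 70.3908.
Field: lon ⌊336.4484/20⌋ = 16 → Q; lat ⌊70.3908/10⌋ = 7 → H.
Square: lon ⌊16.4484/2⌋ = 8; lat ⌊0.3908/1⌋ = 0.
Subsquare: lon ⌊0.4484/0.0833333⌋ = 5 → f; lat ⌊0.3908/0.0416667⌋ = 9 → j.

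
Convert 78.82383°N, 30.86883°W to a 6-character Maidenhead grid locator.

Add 180° to longitude and 90° to latitude: 149.1312, 168.8238.
Field: 149.1312/20 → 7 → H, 168.8238/10 → 16 → Q; chars HQ.
Square: 9.1312/2 → 4, 8.8238/1 → 8; chars 48.
Subsquare: 1.1312/0.0833333 → 13 → n, 0.8238/0.0416667 → 19 → t; chars nt.

HQ48nt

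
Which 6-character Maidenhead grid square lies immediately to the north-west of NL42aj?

Longitude subsquare a = 0; −1 → -1, wraps to 23 = x, carry into square.
Longitude square 4; −1 → 3.
Latitude subsquare j = 9; +1 → 10 = k.

NL32xk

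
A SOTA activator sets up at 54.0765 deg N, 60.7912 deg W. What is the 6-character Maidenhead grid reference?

FO94ob

Add 180° to longitude and 90° to latitude: 119.2088, 144.0765.
Field (20°×10°, letters A–R): lon ⌊119.2088/20⌋ = 5 → F; lat ⌊144.0765/10⌋ = 14 → O.
Square (2°×1°, digits 0–9): lon ⌊19.2088/2⌋ = 9; lat ⌊4.0765/1⌋ = 4.
Subsquare (5′×2.5′, letters a–x): lon ⌊1.2088/0.0833333⌋ = 14 → o; lat ⌊0.0765/0.0416667⌋ = 1 → b.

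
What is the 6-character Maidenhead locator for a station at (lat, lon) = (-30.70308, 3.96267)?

JF19xh

Add 180° to longitude and 90° to latitude: 183.9627, 59.2969.
Field: 183.9627/20 → 9 → J, 59.2969/10 → 5 → F; chars JF.
Square: 3.9627/2 → 1, 9.2969/1 → 9; chars 19.
Subsquare: 1.9627/0.0833333 → 23 → x, 0.2969/0.0416667 → 7 → h; chars xh.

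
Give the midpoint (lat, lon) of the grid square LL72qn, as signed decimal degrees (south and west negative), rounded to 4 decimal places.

Field L=11, L=11: +11·20° lon, +11·10° lat → SW at lon 40°, lat 20°.
Square 7, 2: +7·2° lon, +2·1° lat → SW at lon 54°, lat 22°.
Subsquare q=16, n=13: +16·0.0833333° lon, +13·0.0416667° lat → SW at lon 55.3333°, lat 22.5417°.
Cell spans 0.0833333° lon × 0.0416667° lat. Centre is SW corner plus half of each.
latitude 22.5625, longitude 55.3750.

22.5625, 55.3750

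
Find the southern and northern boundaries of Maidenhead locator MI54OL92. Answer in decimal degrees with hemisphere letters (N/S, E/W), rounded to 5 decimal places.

5.53333° S, 5.52917° S

Field M=12, I=8: +12·20° lon, +8·10° lat → SW at lon 60°, lat -10°.
Square 5, 4: +5·2° lon, +4·1° lat → SW at lon 70°, lat -6°.
Subsquare o=14, l=11: +14·0.0833333° lon, +11·0.0416667° lat → SW at lon 71.1667°, lat -5.54167°.
Extended square 9, 2: +9·0.00833333° lon, +2·0.00416667° lat → SW at lon 71.2417°, lat -5.53333°.
Cell spans 0.00833333° lon × 0.00416667° lat.
south 5.53333° S, north 5.52917° S.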